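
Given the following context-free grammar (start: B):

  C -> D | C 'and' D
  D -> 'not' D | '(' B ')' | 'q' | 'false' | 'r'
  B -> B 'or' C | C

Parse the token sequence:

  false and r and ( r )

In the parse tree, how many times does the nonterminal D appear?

[B [C [C [C [D false]] and [D r]] and [D ( [B [C [D r]]] )]]]

4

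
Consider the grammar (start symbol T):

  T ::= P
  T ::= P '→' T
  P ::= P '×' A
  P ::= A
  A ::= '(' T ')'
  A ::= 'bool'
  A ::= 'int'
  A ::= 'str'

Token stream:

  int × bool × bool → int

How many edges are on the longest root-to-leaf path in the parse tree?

[T [P [P [P [A int]] × [A bool]] × [A bool]] → [T [P [A int]]]]

5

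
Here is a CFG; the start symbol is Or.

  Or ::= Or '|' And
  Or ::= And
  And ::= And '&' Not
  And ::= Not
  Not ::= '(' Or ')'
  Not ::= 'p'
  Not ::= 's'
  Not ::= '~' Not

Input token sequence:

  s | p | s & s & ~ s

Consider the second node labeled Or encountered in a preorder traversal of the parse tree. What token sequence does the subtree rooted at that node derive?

[Or [Or [Or [And [Not s]]] | [And [Not p]]] | [And [And [And [Not s]] & [Not s]] & [Not ~ [Not s]]]]

s | p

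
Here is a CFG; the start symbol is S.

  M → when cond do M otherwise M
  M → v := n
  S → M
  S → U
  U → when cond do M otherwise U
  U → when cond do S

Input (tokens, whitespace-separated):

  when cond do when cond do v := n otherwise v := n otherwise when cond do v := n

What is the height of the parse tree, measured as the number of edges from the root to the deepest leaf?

5

[S [U when cond do [M when cond do [M v := n] otherwise [M v := n]] otherwise [U when cond do [S [M v := n]]]]]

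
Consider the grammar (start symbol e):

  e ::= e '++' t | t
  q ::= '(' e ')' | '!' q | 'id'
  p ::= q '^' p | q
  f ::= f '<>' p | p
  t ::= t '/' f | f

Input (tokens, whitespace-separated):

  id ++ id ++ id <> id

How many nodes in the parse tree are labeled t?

3

[e [e [e [t [f [p [q id]]]]] ++ [t [f [p [q id]]]]] ++ [t [f [f [p [q id]]] <> [p [q id]]]]]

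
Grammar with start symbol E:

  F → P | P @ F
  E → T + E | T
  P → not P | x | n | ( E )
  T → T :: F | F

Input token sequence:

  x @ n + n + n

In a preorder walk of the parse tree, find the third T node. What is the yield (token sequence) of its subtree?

n

[E [T [F [P x] @ [F [P n]]]] + [E [T [F [P n]]] + [E [T [F [P n]]]]]]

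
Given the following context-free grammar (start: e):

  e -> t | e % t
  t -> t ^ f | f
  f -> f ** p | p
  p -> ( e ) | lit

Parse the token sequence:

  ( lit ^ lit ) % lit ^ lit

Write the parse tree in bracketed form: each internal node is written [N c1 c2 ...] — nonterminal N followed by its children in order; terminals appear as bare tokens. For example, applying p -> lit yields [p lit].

[e [e [t [f [p ( [e [t [t [f [p lit]]] ^ [f [p lit]]]] )]]]] % [t [t [f [p lit]]] ^ [f [p lit]]]]

e
e % t
t % t
f % t
p % t
( e ) % t
( t ) % t
( t ^ f ) % t
( f ^ f ) % t
( p ^ f ) % t
( lit ^ f ) % t
( lit ^ p ) % t
( lit ^ lit ) % t
( lit ^ lit ) % t ^ f
( lit ^ lit ) % f ^ f
( lit ^ lit ) % p ^ f
( lit ^ lit ) % lit ^ f
( lit ^ lit ) % lit ^ p
( lit ^ lit ) % lit ^ lit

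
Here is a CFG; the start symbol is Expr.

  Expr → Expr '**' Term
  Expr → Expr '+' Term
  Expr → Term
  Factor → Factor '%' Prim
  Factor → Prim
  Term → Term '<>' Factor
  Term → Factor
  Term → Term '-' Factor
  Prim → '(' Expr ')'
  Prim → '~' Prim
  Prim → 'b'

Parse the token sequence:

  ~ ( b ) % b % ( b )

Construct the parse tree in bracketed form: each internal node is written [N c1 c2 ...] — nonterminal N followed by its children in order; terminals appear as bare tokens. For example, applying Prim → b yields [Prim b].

[Expr [Term [Factor [Factor [Factor [Prim ~ [Prim ( [Expr [Term [Factor [Prim b]]]] )]]] % [Prim b]] % [Prim ( [Expr [Term [Factor [Prim b]]]] )]]]]

Expr
Term
Factor
Factor % Prim
Factor % Prim % Prim
Prim % Prim % Prim
~ Prim % Prim % Prim
~ ( Expr ) % Prim % Prim
~ ( Term ) % Prim % Prim
~ ( Factor ) % Prim % Prim
~ ( Prim ) % Prim % Prim
~ ( b ) % Prim % Prim
~ ( b ) % b % Prim
~ ( b ) % b % ( Expr )
~ ( b ) % b % ( Term )
~ ( b ) % b % ( Factor )
~ ( b ) % b % ( Prim )
~ ( b ) % b % ( b )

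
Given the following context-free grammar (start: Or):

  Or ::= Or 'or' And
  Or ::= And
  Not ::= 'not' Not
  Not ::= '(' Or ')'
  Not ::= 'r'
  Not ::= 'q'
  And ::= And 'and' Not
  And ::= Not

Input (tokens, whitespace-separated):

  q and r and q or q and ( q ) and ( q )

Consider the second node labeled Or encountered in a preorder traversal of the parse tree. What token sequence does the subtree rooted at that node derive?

q and r and q

[Or [Or [And [And [And [Not q]] and [Not r]] and [Not q]]] or [And [And [And [Not q]] and [Not ( [Or [And [Not q]]] )]] and [Not ( [Or [And [Not q]]] )]]]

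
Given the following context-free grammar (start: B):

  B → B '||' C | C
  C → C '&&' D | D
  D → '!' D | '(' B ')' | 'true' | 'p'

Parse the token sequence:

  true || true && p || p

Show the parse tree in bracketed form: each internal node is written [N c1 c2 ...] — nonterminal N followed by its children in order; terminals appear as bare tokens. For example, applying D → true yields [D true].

[B [B [B [C [D true]]] || [C [C [D true]] && [D p]]] || [C [D p]]]

B
B || C
B || C || C
C || C || C
D || C || C
true || C || C
true || C && D || C
true || D && D || C
true || true && D || C
true || true && p || C
true || true && p || D
true || true && p || p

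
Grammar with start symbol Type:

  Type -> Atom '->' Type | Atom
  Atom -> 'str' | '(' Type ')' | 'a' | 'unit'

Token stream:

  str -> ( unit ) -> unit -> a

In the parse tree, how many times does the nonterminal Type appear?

[Type [Atom str] -> [Type [Atom ( [Type [Atom unit]] )] -> [Type [Atom unit] -> [Type [Atom a]]]]]

5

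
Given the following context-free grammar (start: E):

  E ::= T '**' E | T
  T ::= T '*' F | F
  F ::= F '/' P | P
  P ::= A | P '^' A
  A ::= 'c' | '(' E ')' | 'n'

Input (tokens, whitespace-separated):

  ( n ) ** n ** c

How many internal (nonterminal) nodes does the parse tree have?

20

[E [T [F [P [A ( [E [T [F [P [A n]]]]] )]]]] ** [E [T [F [P [A n]]]] ** [E [T [F [P [A c]]]]]]]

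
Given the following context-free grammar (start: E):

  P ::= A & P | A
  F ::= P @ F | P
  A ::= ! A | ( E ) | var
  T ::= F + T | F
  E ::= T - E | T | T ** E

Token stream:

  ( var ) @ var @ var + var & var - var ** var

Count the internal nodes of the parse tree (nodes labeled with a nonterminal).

[E [T [F [P [A ( [E [T [F [P [A var]]]]] )]] @ [F [P [A var]] @ [F [P [A var]]]]] + [T [F [P [A var] & [P [A var]]]]]] - [E [T [F [P [A var]]]] ** [E [T [F [P [A var]]]]]]]

32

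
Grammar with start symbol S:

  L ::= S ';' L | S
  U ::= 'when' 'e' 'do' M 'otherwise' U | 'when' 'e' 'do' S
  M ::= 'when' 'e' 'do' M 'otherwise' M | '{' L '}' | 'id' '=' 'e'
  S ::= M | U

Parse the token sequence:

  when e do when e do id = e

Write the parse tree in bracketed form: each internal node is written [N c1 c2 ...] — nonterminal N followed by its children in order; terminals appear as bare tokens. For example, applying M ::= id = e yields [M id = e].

[S [U when e do [S [U when e do [S [M id = e]]]]]]

S
U
when e do S
when e do U
when e do when e do S
when e do when e do M
when e do when e do id = e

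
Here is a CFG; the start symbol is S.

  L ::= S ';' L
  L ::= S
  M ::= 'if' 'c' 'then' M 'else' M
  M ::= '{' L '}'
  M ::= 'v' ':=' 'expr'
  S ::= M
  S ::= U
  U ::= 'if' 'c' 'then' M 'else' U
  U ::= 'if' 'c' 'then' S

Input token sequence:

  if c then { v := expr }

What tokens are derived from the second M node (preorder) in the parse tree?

[S [U if c then [S [M { [L [S [M v := expr]]] }]]]]

v := expr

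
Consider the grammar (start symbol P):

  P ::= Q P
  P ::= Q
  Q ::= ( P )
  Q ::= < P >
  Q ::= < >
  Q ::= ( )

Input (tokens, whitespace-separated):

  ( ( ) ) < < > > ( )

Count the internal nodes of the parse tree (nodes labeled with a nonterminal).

10

[P [Q ( [P [Q ( )]] )] [P [Q < [P [Q < >]] >] [P [Q ( )]]]]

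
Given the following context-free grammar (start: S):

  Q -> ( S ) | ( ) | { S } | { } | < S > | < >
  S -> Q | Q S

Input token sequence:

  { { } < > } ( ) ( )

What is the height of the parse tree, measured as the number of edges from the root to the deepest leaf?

[S [Q { [S [Q { }] [S [Q < >]]] }] [S [Q ( )] [S [Q ( )]]]]

5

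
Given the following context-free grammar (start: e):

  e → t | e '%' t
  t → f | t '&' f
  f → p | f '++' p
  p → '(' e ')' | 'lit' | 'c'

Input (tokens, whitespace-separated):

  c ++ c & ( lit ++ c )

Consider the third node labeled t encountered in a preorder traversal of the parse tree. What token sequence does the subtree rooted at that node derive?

[e [t [t [f [f [p c]] ++ [p c]]] & [f [p ( [e [t [f [f [p lit]] ++ [p c]]]] )]]]]

lit ++ c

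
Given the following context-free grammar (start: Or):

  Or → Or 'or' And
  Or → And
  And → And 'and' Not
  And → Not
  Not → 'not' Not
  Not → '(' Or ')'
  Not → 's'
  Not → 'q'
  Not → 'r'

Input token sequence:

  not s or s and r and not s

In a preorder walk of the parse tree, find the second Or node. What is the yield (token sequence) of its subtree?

[Or [Or [And [Not not [Not s]]]] or [And [And [And [Not s]] and [Not r]] and [Not not [Not s]]]]

not s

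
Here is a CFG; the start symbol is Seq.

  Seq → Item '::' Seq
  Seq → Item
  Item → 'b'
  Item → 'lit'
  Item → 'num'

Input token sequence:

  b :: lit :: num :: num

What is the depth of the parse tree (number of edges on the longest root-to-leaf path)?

[Seq [Item b] :: [Seq [Item lit] :: [Seq [Item num] :: [Seq [Item num]]]]]

5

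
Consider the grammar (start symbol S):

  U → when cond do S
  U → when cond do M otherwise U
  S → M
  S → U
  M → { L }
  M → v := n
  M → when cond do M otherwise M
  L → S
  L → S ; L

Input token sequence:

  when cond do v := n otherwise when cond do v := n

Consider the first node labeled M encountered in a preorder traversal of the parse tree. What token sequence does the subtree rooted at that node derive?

v := n

[S [U when cond do [M v := n] otherwise [U when cond do [S [M v := n]]]]]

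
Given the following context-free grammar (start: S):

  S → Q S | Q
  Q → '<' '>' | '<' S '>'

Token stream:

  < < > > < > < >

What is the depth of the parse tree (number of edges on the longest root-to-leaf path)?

4

[S [Q < [S [Q < >]] >] [S [Q < >] [S [Q < >]]]]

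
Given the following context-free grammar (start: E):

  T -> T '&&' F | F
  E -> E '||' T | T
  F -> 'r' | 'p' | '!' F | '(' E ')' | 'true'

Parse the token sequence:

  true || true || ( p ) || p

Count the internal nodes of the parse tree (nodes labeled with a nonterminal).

15

[E [E [E [E [T [F true]]] || [T [F true]]] || [T [F ( [E [T [F p]]] )]]] || [T [F p]]]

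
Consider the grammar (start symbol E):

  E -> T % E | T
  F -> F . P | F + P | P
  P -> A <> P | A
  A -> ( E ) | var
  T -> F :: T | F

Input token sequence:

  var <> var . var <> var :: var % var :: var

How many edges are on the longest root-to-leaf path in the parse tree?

7

[E [T [F [F [P [A var] <> [P [A var]]]] . [P [A var] <> [P [A var]]]] :: [T [F [P [A var]]]]] % [E [T [F [P [A var]]] :: [T [F [P [A var]]]]]]]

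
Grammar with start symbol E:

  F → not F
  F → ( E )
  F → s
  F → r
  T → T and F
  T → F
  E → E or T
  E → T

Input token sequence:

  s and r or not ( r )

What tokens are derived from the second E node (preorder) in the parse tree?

s and r

[E [E [T [T [F s]] and [F r]]] or [T [F not [F ( [E [T [F r]]] )]]]]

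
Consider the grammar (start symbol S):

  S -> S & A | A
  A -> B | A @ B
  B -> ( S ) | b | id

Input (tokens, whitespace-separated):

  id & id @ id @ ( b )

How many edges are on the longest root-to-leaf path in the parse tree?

[S [S [A [B id]]] & [A [A [A [B id]] @ [B id]] @ [B ( [S [A [B b]]] )]]]

6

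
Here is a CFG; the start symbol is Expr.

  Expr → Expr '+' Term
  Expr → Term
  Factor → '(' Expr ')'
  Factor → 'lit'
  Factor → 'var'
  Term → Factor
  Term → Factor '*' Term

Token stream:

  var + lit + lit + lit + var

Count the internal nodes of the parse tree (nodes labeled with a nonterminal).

[Expr [Expr [Expr [Expr [Expr [Term [Factor var]]] + [Term [Factor lit]]] + [Term [Factor lit]]] + [Term [Factor lit]]] + [Term [Factor var]]]

15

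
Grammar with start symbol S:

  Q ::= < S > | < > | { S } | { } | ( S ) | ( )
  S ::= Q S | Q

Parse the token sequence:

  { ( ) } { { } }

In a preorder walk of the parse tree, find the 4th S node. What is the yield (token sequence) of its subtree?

{ }

[S [Q { [S [Q ( )]] }] [S [Q { [S [Q { }]] }]]]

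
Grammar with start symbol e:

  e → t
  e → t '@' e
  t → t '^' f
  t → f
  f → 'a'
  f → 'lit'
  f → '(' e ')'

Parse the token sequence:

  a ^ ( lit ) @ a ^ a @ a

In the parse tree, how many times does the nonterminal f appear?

[e [t [t [f a]] ^ [f ( [e [t [f lit]]] )]] @ [e [t [t [f a]] ^ [f a]] @ [e [t [f a]]]]]

6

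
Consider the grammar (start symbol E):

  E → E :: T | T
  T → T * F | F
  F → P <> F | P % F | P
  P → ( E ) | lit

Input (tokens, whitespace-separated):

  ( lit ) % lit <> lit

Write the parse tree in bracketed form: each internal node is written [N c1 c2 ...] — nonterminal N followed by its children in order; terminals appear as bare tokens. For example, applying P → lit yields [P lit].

[E [T [F [P ( [E [T [F [P lit]]]] )] % [F [P lit] <> [F [P lit]]]]]]

E
T
F
P % F
( E ) % F
( T ) % F
( F ) % F
( P ) % F
( lit ) % F
( lit ) % P <> F
( lit ) % lit <> F
( lit ) % lit <> P
( lit ) % lit <> lit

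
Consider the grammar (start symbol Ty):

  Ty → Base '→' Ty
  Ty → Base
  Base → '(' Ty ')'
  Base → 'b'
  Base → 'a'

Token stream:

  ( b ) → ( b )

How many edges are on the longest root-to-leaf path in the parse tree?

5

[Ty [Base ( [Ty [Base b]] )] → [Ty [Base ( [Ty [Base b]] )]]]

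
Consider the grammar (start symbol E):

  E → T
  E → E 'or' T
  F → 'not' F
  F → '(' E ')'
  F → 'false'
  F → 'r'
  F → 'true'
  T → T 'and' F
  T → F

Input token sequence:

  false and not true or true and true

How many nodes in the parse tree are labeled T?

[E [E [T [T [F false]] and [F not [F true]]]] or [T [T [F true]] and [F true]]]

4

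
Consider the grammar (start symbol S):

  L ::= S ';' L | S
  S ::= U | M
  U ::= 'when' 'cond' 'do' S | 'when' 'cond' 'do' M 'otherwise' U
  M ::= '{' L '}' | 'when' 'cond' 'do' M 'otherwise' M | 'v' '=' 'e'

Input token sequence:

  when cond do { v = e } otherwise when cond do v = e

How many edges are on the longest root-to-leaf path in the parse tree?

6

[S [U when cond do [M { [L [S [M v = e]]] }] otherwise [U when cond do [S [M v = e]]]]]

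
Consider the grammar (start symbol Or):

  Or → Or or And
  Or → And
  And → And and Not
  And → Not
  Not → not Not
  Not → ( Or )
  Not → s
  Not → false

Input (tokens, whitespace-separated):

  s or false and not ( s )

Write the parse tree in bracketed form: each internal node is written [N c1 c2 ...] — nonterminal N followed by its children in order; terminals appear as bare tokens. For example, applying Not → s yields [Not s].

Or
Or or And
And or And
Not or And
s or And
s or And and Not
s or Not and Not
s or false and Not
s or false and not Not
s or false and not ( Or )
s or false and not ( And )
s or false and not ( Not )
s or false and not ( s )

[Or [Or [And [Not s]]] or [And [And [Not false]] and [Not not [Not ( [Or [And [Not s]]] )]]]]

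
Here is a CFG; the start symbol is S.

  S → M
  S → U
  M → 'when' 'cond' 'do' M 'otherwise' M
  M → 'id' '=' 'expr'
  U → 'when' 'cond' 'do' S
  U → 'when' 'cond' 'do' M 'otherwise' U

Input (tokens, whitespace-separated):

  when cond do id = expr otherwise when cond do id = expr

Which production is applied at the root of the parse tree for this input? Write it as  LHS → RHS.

S → U

[S [U when cond do [M id = expr] otherwise [U when cond do [S [M id = expr]]]]]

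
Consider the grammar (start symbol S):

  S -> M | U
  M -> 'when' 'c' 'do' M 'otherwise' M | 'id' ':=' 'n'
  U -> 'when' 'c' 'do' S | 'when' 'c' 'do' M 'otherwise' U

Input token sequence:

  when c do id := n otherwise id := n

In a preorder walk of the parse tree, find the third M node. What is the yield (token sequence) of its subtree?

id := n

[S [M when c do [M id := n] otherwise [M id := n]]]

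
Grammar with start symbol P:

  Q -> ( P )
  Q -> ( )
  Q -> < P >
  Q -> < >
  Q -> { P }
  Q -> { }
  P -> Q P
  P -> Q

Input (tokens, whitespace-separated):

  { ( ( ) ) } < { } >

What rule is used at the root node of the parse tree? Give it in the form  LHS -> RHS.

P -> Q P

[P [Q { [P [Q ( [P [Q ( )]] )]] }] [P [Q < [P [Q { }]] >]]]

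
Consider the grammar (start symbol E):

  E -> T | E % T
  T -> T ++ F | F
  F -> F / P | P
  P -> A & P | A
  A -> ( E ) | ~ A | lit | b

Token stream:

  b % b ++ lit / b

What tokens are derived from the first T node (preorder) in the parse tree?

[E [E [T [F [P [A b]]]]] % [T [T [F [P [A b]]]] ++ [F [F [P [A lit]]] / [P [A b]]]]]

b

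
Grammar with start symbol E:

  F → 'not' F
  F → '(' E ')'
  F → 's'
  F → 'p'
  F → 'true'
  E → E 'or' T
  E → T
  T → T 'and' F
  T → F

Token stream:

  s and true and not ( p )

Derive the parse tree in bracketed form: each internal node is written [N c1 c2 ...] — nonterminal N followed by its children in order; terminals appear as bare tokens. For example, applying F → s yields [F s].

E
T
T and F
T and F and F
F and F and F
s and F and F
s and true and F
s and true and not F
s and true and not ( E )
s and true and not ( T )
s and true and not ( F )
s and true and not ( p )

[E [T [T [T [F s]] and [F true]] and [F not [F ( [E [T [F p]]] )]]]]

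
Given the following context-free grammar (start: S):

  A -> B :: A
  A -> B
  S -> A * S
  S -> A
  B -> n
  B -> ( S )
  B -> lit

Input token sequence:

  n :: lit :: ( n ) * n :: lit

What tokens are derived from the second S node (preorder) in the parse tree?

n

[S [A [B n] :: [A [B lit] :: [A [B ( [S [A [B n]]] )]]]] * [S [A [B n] :: [A [B lit]]]]]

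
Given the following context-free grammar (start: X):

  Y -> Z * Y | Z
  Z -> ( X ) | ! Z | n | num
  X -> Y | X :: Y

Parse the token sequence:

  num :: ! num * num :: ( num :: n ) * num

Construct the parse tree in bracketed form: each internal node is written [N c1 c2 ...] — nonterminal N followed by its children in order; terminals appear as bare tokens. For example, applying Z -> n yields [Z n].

[X [X [X [Y [Z num]]] :: [Y [Z ! [Z num]] * [Y [Z num]]]] :: [Y [Z ( [X [X [Y [Z num]]] :: [Y [Z n]]] )] * [Y [Z num]]]]

X
X :: Y
X :: Y :: Y
Y :: Y :: Y
Z :: Y :: Y
num :: Y :: Y
num :: Z * Y :: Y
num :: ! Z * Y :: Y
num :: ! num * Y :: Y
num :: ! num * Z :: Y
num :: ! num * num :: Y
num :: ! num * num :: Z * Y
num :: ! num * num :: ( X ) * Y
num :: ! num * num :: ( X :: Y ) * Y
num :: ! num * num :: ( Y :: Y ) * Y
num :: ! num * num :: ( Z :: Y ) * Y
num :: ! num * num :: ( num :: Y ) * Y
num :: ! num * num :: ( num :: Z ) * Y
num :: ! num * num :: ( num :: n ) * Y
num :: ! num * num :: ( num :: n ) * Z
num :: ! num * num :: ( num :: n ) * num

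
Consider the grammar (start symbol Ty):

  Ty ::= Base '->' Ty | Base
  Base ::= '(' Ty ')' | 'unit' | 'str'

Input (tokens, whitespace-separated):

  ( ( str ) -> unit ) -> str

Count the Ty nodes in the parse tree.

5

[Ty [Base ( [Ty [Base ( [Ty [Base str]] )] -> [Ty [Base unit]]] )] -> [Ty [Base str]]]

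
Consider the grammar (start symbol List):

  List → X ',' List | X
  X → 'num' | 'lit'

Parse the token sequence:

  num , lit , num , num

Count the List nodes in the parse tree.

4

[List [X num] , [List [X lit] , [List [X num] , [List [X num]]]]]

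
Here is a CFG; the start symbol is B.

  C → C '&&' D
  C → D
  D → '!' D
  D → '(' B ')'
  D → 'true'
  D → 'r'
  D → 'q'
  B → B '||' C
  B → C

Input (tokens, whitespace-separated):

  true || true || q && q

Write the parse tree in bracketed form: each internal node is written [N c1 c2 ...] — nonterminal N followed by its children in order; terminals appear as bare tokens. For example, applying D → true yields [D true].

[B [B [B [C [D true]]] || [C [D true]]] || [C [C [D q]] && [D q]]]

B
B || C
B || C || C
C || C || C
D || C || C
true || C || C
true || D || C
true || true || C
true || true || C && D
true || true || D && D
true || true || q && D
true || true || q && q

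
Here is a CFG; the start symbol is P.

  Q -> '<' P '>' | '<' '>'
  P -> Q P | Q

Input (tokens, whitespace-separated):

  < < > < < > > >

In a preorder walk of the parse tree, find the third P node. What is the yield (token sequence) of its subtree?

< < > >

[P [Q < [P [Q < >] [P [Q < [P [Q < >]] >]]] >]]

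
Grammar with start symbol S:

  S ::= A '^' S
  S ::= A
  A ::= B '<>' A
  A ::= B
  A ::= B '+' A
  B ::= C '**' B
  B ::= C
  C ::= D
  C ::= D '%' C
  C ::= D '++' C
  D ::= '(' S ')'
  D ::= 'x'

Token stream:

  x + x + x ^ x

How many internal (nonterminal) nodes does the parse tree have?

[S [A [B [C [D x]]] + [A [B [C [D x]]] + [A [B [C [D x]]]]]] ^ [S [A [B [C [D x]]]]]]

18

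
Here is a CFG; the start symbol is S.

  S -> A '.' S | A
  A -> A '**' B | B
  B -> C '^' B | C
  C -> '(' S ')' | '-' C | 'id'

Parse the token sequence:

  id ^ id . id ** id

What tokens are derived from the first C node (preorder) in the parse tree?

[S [A [B [C id] ^ [B [C id]]]] . [S [A [A [B [C id]]] ** [B [C id]]]]]

id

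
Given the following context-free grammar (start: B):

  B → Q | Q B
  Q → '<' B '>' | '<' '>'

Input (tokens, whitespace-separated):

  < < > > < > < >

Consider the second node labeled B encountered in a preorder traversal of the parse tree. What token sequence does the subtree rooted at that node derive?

< >

[B [Q < [B [Q < >]] >] [B [Q < >] [B [Q < >]]]]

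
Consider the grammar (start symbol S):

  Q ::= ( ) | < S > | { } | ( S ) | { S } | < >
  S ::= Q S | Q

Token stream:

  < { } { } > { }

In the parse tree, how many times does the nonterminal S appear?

4

[S [Q < [S [Q { }] [S [Q { }]]] >] [S [Q { }]]]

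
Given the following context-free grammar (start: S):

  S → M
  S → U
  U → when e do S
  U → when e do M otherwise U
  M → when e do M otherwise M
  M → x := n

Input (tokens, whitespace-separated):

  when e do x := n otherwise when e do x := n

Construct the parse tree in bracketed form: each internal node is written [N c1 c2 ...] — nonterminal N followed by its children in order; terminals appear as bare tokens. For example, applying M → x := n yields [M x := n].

S
U
when e do M otherwise U
when e do x := n otherwise U
when e do x := n otherwise when e do S
when e do x := n otherwise when e do M
when e do x := n otherwise when e do x := n

[S [U when e do [M x := n] otherwise [U when e do [S [M x := n]]]]]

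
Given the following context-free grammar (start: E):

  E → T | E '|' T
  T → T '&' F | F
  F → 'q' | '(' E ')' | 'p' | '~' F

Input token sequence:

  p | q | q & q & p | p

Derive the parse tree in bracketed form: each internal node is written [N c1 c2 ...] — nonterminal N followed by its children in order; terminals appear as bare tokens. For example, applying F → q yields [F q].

E
E | T
E | T | T
E | T | T | T
T | T | T | T
F | T | T | T
p | T | T | T
p | F | T | T
p | q | T | T
p | q | T & F | T
p | q | T & F & F | T
p | q | F & F & F | T
p | q | q & F & F | T
p | q | q & q & F | T
p | q | q & q & p | T
p | q | q & q & p | F
p | q | q & q & p | p

[E [E [E [E [T [F p]]] | [T [F q]]] | [T [T [T [F q]] & [F q]] & [F p]]] | [T [F p]]]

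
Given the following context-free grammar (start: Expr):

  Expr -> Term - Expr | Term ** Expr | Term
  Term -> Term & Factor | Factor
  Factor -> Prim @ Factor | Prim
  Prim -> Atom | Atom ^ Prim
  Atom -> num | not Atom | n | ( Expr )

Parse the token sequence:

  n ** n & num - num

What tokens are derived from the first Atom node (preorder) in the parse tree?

n

[Expr [Term [Factor [Prim [Atom n]]]] ** [Expr [Term [Term [Factor [Prim [Atom n]]]] & [Factor [Prim [Atom num]]]] - [Expr [Term [Factor [Prim [Atom num]]]]]]]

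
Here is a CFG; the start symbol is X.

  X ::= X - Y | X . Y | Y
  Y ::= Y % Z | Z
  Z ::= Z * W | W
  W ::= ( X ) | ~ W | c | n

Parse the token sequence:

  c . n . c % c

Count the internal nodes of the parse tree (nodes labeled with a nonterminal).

[X [X [X [Y [Z [W c]]]] . [Y [Z [W n]]]] . [Y [Y [Z [W c]]] % [Z [W c]]]]

15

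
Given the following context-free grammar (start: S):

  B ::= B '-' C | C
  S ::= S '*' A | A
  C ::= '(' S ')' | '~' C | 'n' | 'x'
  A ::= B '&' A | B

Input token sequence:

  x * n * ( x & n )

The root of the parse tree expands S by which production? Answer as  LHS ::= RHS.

[S [S [S [A [B [C x]]]] * [A [B [C n]]]] * [A [B [C ( [S [A [B [C x]] & [A [B [C n]]]]] )]]]]

S ::= S '*' A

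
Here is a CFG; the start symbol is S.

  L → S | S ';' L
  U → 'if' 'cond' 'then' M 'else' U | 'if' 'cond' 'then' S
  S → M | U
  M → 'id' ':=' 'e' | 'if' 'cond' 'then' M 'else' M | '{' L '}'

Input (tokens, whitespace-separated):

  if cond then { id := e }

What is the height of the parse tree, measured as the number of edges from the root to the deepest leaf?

7

[S [U if cond then [S [M { [L [S [M id := e]]] }]]]]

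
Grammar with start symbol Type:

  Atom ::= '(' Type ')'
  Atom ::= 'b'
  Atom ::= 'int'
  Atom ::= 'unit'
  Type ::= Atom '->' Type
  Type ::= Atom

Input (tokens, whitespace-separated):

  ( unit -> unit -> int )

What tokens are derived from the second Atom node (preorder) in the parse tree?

unit

[Type [Atom ( [Type [Atom unit] -> [Type [Atom unit] -> [Type [Atom int]]]] )]]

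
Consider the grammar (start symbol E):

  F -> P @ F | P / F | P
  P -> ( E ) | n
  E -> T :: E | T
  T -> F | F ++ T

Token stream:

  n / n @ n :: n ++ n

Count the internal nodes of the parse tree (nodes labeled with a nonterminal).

[E [T [F [P n] / [F [P n] @ [F [P n]]]]] :: [E [T [F [P n]] ++ [T [F [P n]]]]]]

15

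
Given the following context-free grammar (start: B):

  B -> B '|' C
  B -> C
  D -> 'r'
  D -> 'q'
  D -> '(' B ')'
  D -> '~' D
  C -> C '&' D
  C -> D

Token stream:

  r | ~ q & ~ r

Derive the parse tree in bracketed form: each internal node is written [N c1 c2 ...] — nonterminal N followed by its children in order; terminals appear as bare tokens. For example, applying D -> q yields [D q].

B
B | C
C | C
D | C
r | C
r | C & D
r | D & D
r | ~ D & D
r | ~ q & D
r | ~ q & ~ D
r | ~ q & ~ r

[B [B [C [D r]]] | [C [C [D ~ [D q]]] & [D ~ [D r]]]]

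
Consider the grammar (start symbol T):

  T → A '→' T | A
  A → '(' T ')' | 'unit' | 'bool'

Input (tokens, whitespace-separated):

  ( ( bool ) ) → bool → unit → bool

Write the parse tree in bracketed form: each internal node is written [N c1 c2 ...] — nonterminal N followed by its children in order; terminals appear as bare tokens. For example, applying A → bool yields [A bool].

T
A → T
( T ) → T
( A ) → T
( ( T ) ) → T
( ( A ) ) → T
( ( bool ) ) → T
( ( bool ) ) → A → T
( ( bool ) ) → bool → T
( ( bool ) ) → bool → A → T
( ( bool ) ) → bool → unit → T
( ( bool ) ) → bool → unit → A
( ( bool ) ) → bool → unit → bool

[T [A ( [T [A ( [T [A bool]] )]] )] → [T [A bool] → [T [A unit] → [T [A bool]]]]]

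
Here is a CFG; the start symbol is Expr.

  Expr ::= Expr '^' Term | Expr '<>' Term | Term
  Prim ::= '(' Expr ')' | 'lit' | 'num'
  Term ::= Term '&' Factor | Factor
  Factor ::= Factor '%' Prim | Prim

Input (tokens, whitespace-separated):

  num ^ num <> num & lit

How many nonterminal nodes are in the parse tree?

[Expr [Expr [Expr [Term [Factor [Prim num]]]] ^ [Term [Factor [Prim num]]]] <> [Term [Term [Factor [Prim num]]] & [Factor [Prim lit]]]]

15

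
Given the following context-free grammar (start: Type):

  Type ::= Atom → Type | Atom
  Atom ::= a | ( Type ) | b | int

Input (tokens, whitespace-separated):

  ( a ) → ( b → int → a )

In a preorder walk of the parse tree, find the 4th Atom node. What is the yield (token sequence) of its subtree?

[Type [Atom ( [Type [Atom a]] )] → [Type [Atom ( [Type [Atom b] → [Type [Atom int] → [Type [Atom a]]]] )]]]

b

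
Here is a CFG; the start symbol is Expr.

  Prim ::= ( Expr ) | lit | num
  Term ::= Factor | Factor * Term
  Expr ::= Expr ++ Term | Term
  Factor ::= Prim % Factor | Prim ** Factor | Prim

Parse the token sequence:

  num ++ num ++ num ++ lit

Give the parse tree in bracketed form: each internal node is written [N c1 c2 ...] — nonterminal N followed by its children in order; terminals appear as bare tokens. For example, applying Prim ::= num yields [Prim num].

[Expr [Expr [Expr [Expr [Term [Factor [Prim num]]]] ++ [Term [Factor [Prim num]]]] ++ [Term [Factor [Prim num]]]] ++ [Term [Factor [Prim lit]]]]

Expr
Expr ++ Term
Expr ++ Term ++ Term
Expr ++ Term ++ Term ++ Term
Term ++ Term ++ Term ++ Term
Factor ++ Term ++ Term ++ Term
Prim ++ Term ++ Term ++ Term
num ++ Term ++ Term ++ Term
num ++ Factor ++ Term ++ Term
num ++ Prim ++ Term ++ Term
num ++ num ++ Term ++ Term
num ++ num ++ Factor ++ Term
num ++ num ++ Prim ++ Term
num ++ num ++ num ++ Term
num ++ num ++ num ++ Factor
num ++ num ++ num ++ Prim
num ++ num ++ num ++ lit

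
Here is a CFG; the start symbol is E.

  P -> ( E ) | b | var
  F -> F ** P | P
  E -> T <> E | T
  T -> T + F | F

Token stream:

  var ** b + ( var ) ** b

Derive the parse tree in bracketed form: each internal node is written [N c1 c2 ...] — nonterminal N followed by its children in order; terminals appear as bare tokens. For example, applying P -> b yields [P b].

[E [T [T [F [F [P var]] ** [P b]]] + [F [F [P ( [E [T [F [P var]]]] )]] ** [P b]]]]

E
T
T + F
F + F
F ** P + F
P ** P + F
var ** P + F
var ** b + F
var ** b + F ** P
var ** b + P ** P
var ** b + ( E ) ** P
var ** b + ( T ) ** P
var ** b + ( F ) ** P
var ** b + ( P ) ** P
var ** b + ( var ) ** P
var ** b + ( var ) ** b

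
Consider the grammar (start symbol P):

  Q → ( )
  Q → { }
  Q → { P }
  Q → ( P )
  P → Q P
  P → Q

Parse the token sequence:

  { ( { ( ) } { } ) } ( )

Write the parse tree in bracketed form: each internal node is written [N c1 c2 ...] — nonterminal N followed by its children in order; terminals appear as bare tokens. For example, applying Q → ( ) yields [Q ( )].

[P [Q { [P [Q ( [P [Q { [P [Q ( )]] }] [P [Q { }]]] )]] }] [P [Q ( )]]]

P
Q P
{ P } P
{ Q } P
{ ( P ) } P
{ ( Q P ) } P
{ ( { P } P ) } P
{ ( { Q } P ) } P
{ ( { ( ) } P ) } P
{ ( { ( ) } Q ) } P
{ ( { ( ) } { } ) } P
{ ( { ( ) } { } ) } Q
{ ( { ( ) } { } ) } ( )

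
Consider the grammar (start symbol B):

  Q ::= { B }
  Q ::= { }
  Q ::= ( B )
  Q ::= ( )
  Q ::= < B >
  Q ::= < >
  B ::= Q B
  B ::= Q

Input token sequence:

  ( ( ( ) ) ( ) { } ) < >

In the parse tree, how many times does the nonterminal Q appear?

6

[B [Q ( [B [Q ( [B [Q ( )]] )] [B [Q ( )] [B [Q { }]]]] )] [B [Q < >]]]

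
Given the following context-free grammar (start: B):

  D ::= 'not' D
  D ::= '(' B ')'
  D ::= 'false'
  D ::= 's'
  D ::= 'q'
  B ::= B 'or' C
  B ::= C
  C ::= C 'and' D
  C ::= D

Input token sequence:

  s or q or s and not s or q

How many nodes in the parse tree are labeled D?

6

[B [B [B [B [C [D s]]] or [C [D q]]] or [C [C [D s]] and [D not [D s]]]] or [C [D q]]]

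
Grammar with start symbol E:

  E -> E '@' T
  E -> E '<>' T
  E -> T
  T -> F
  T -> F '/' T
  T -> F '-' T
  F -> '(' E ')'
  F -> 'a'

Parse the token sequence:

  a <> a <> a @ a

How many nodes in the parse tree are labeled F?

[E [E [E [E [T [F a]]] <> [T [F a]]] <> [T [F a]]] @ [T [F a]]]

4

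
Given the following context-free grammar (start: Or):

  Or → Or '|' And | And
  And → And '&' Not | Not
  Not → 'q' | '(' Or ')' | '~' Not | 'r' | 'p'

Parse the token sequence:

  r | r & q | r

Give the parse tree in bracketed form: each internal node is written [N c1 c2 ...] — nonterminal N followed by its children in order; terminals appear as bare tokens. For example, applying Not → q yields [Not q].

Or
Or | And
Or | And | And
And | And | And
Not | And | And
r | And | And
r | And & Not | And
r | Not & Not | And
r | r & Not | And
r | r & q | And
r | r & q | Not
r | r & q | r

[Or [Or [Or [And [Not r]]] | [And [And [Not r]] & [Not q]]] | [And [Not r]]]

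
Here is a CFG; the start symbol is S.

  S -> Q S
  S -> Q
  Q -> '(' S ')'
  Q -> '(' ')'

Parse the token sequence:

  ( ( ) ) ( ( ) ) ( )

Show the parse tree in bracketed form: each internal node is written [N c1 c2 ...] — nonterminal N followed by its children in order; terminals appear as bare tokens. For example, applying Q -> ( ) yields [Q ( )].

[S [Q ( [S [Q ( )]] )] [S [Q ( [S [Q ( )]] )] [S [Q ( )]]]]

S
Q S
( S ) S
( Q ) S
( ( ) ) S
( ( ) ) Q S
( ( ) ) ( S ) S
( ( ) ) ( Q ) S
( ( ) ) ( ( ) ) S
( ( ) ) ( ( ) ) Q
( ( ) ) ( ( ) ) ( )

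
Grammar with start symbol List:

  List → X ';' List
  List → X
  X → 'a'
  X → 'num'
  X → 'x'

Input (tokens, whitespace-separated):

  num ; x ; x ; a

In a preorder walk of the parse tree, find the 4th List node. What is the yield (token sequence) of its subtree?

[List [X num] ; [List [X x] ; [List [X x] ; [List [X a]]]]]

a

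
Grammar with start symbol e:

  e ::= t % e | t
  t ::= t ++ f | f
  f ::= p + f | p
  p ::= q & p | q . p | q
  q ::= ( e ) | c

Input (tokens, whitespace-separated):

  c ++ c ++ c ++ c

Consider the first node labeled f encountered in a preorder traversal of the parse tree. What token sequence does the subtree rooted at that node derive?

c

[e [t [t [t [t [f [p [q c]]]] ++ [f [p [q c]]]] ++ [f [p [q c]]]] ++ [f [p [q c]]]]]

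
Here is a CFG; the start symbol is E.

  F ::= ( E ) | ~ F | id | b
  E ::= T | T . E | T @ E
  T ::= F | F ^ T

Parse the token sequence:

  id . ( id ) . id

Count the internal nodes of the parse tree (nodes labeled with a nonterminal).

[E [T [F id]] . [E [T [F ( [E [T [F id]]] )]] . [E [T [F id]]]]]

12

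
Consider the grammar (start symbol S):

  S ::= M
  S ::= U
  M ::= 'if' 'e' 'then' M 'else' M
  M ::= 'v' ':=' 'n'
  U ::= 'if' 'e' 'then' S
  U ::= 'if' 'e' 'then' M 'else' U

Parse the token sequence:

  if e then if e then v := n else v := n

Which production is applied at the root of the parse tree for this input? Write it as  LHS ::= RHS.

[S [U if e then [S [M if e then [M v := n] else [M v := n]]]]]

S ::= U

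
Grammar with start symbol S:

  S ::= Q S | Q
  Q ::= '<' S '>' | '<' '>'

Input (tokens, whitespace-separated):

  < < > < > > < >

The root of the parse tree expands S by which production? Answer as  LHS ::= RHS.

S ::= Q S

[S [Q < [S [Q < >] [S [Q < >]]] >] [S [Q < >]]]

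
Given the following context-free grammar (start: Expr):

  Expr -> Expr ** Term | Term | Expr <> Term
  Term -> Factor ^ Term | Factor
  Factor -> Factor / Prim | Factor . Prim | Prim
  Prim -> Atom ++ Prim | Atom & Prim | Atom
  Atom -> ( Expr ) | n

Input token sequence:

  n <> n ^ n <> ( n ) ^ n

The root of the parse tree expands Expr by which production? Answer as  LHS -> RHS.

Expr -> Expr <> Term

[Expr [Expr [Expr [Term [Factor [Prim [Atom n]]]]] <> [Term [Factor [Prim [Atom n]]] ^ [Term [Factor [Prim [Atom n]]]]]] <> [Term [Factor [Prim [Atom ( [Expr [Term [Factor [Prim [Atom n]]]]] )]]] ^ [Term [Factor [Prim [Atom n]]]]]]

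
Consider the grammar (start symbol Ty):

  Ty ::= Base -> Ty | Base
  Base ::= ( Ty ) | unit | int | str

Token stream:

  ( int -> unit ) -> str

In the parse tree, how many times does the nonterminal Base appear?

4

[Ty [Base ( [Ty [Base int] -> [Ty [Base unit]]] )] -> [Ty [Base str]]]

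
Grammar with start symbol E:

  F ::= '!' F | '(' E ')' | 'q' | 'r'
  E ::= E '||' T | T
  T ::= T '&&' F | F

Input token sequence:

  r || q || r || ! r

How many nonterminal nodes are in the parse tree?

[E [E [E [E [T [F r]]] || [T [F q]]] || [T [F r]]] || [T [F ! [F r]]]]

13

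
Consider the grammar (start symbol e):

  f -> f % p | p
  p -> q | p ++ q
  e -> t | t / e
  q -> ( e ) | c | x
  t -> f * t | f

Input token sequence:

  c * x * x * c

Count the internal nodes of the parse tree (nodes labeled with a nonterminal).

17

[e [t [f [p [q c]]] * [t [f [p [q x]]] * [t [f [p [q x]]] * [t [f [p [q c]]]]]]]]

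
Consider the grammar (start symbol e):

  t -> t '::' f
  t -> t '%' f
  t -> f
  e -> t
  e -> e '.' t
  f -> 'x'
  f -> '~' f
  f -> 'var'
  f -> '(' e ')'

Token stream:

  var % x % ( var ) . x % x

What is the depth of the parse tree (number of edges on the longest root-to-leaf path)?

7

[e [e [t [t [t [f var]] % [f x]] % [f ( [e [t [f var]]] )]]] . [t [t [f x]] % [f x]]]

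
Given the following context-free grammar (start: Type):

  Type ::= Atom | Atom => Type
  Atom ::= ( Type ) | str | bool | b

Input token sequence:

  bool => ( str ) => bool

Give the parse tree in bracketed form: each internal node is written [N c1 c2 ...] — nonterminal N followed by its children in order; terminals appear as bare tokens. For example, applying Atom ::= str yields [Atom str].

Type
Atom => Type
bool => Type
bool => Atom => Type
bool => ( Type ) => Type
bool => ( Atom ) => Type
bool => ( str ) => Type
bool => ( str ) => Atom
bool => ( str ) => bool

[Type [Atom bool] => [Type [Atom ( [Type [Atom str]] )] => [Type [Atom bool]]]]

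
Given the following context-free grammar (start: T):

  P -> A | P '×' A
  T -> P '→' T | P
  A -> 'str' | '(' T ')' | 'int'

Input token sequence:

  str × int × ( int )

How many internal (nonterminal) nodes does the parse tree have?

[T [P [P [P [A str]] × [A int]] × [A ( [T [P [A int]]] )]]]

10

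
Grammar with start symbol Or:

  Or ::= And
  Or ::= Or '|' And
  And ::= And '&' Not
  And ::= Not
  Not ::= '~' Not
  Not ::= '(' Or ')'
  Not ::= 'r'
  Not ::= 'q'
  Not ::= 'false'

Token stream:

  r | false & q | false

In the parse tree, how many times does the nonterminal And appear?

4

[Or [Or [Or [And [Not r]]] | [And [And [Not false]] & [Not q]]] | [And [Not false]]]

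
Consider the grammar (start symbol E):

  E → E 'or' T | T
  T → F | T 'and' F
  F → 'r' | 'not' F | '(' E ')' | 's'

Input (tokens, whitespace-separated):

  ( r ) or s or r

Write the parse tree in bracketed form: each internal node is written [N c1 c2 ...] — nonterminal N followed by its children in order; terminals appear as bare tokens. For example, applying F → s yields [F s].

E
E or T
E or T or T
T or T or T
F or T or T
( E ) or T or T
( T ) or T or T
( F ) or T or T
( r ) or T or T
( r ) or F or T
( r ) or s or T
( r ) or s or F
( r ) or s or r

[E [E [E [T [F ( [E [T [F r]]] )]]] or [T [F s]]] or [T [F r]]]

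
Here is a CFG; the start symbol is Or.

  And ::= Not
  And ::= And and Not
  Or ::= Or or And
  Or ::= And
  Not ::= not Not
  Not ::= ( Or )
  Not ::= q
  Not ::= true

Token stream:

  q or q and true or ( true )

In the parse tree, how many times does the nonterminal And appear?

[Or [Or [Or [And [Not q]]] or [And [And [Not q]] and [Not true]]] or [And [Not ( [Or [And [Not true]]] )]]]

5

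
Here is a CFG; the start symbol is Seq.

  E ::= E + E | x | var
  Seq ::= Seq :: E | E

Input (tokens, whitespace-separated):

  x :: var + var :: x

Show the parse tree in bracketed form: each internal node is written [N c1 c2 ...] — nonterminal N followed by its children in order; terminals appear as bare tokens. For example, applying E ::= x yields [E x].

[Seq [Seq [Seq [E x]] :: [E [E var] + [E var]]] :: [E x]]

Seq
Seq :: E
Seq :: E :: E
E :: E :: E
x :: E :: E
x :: E + E :: E
x :: var + E :: E
x :: var + var :: E
x :: var + var :: x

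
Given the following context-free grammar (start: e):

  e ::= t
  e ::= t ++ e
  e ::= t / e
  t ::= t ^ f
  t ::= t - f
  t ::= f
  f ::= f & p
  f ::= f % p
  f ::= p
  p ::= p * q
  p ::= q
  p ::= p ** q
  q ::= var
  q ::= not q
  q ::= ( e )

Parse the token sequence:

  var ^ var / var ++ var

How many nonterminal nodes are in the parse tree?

19

[e [t [t [f [p [q var]]]] ^ [f [p [q var]]]] / [e [t [f [p [q var]]]] ++ [e [t [f [p [q var]]]]]]]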